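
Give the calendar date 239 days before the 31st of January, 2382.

the 6th of June, 2381

Count 239 days before January 31, 2382:
Day-of-year of June 6, 2381: 157.
Day-of-year of January 31, 2382: 31.
2381 has 365 days, so 365 − 157 = 208 days remain in 2381.
Total: 208 + 31 = 239 days.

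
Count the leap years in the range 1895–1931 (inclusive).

Years divisible by 4 in [1895, 1931]: 1896, 1900, 1904, 1908, 1912, 1916, 1920, 1924, 1928.
Of these, 1900 is divisible by 100 but not 400, so not leap.
Leap years: 9 − 1 = 8.

8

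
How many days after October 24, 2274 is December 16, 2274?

October 2274: 31 − 24 = 7 days remain.
Then November (30): 30 days.
December 1–16, 2274: 16 days.
Total: 7 + 30 + 16 = 53 days.

53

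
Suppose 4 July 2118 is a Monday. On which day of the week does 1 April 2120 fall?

July 2118: 31 − 4 = 27 days remain.
Then 20 full months totalling 609 days.
April 1, 2120: 1 day.
Total: 27 + 609 + 1 = 637 days.
637 is a multiple of 7, so 1 April 2120 falls on the same weekday: Monday.

Monday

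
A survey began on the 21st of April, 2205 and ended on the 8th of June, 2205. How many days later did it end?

48

April 2205: 30 − 21 = 9 days remain.
Then May (31): 31 days.
June 1–8, 2205: 8 days.
Total: 9 + 31 + 8 = 48 days.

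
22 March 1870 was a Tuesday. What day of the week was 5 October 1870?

Wednesday

March 1870: 31 − 22 = 9 days remain.
Then April (30), May (31), June (30), July (31), August (31), September (30): 30 + 31 + 30 + 31 + 31 + 30 = 183 days.
October 1–5, 1870: 5 days.
Total: 9 + 183 + 5 = 197 days.
197 mod 7 = 1, so 1 day after Tuesday is Wednesday.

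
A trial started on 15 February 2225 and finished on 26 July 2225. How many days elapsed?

February 2225: 28 − 15 = 13 days remain (2225 is not a leap year, so February has 28 days).
Then March (31), April (30), May (31), June (30): 31 + 30 + 31 + 30 = 122 days.
July 1–26, 2225: 26 days.
Total: 13 + 122 + 26 = 161 days.

161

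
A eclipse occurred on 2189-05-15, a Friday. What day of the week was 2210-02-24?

Saturday

Day-of-year of May 15, 2189: 135.
Day-of-year of February 24, 2210: 55.
2189 has 365 days, so 365 − 135 = 230 days remain in 2189.
Full years 2190–2209: 16 common + 4 leap = 16×365 + 4×366 = 7304 days.
Total: 230 + 7304 + 55 = 7589 days.
7589 mod 7 = 1, so 1 day after Friday is Saturday.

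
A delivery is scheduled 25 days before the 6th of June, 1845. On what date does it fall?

the 12th of May, 1845

Count 25 days before June 6, 1845:
May 1845: 31 − 12 = 19 days remain.
June 1–6, 1845: 6 days.
Total: 19 + 6 = 25 days.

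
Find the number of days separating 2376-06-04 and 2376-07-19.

June 2376: 30 − 4 = 26 days remain.
July 1–19, 2376: 19 days.
Total: 26 + 19 = 45 days.

45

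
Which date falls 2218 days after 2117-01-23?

2123-02-19

Count 2218 days after January 23, 2117:
January 23, 2117 → January 23, 2118: 365 days.
January 23, 2118 → January 23, 2119: 365 days.
January 23, 2119 → January 23, 2120: 365 days.
January 23, 2120 → January 23, 2121: 366 days (2120 is a leap year).
January 23, 2121 → January 23, 2122: 365 days.
January 23, 2122 → January 23, 2123: 365 days.
January 2123: 31 − 23 = 8 days remain.
February 1–19, 2123: 19 days (2123 is not a leap year).
Residual: 27 days.
Total: 2218 days.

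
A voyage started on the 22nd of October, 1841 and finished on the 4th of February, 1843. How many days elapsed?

October 1841: 31 − 22 = 9 days remain.
Then 15 full months totalling 457 days.
February 1–4, 1843: 4 days (1843 is not a leap year).
Total: 9 + 457 + 4 = 470 days.

470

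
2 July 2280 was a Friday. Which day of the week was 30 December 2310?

Friday

From July 2, 2280 to July 2, 2310: 30 years, of which 6 contain a Feb 29 — 24×365 + 6×366 = 10956 days.
(2300 is not a leap year (divisible by 100 but not 400).)
July 2310: 31 − 2 = 29 days remain.
Then August (31), September (30), October (31), November (30): 31 + 30 + 31 + 30 = 122 days.
December 1–30, 2310: 30 days.
Residual: 181 days.
Total: 11137 days.
11137 is a multiple of 7, so 30 December 2310 falls on the same weekday: Friday.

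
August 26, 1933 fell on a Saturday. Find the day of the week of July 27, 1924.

Count forward from the earlier date (July 27, 1924) to the later (August 26, 1933):
From July 27, 1924 to July 27, 1933: 9 years, of which 2 contain a Feb 29 — 7×365 + 2×366 = 3287 days.
July 1933: 31 − 27 = 4 days remain.
August 1–26, 1933: 26 days.
Residual: 30 days.
Total: 3317 days.
3317 mod 7 = 6, so 6 days before Saturday is Sunday.

Sunday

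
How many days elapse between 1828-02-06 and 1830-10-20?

February 1828: 29 − 6 = 23 days remain (1828 is a leap year, so February has 29 days).
Then 31 full months totalling 944 days.
October 1–20, 1830: 20 days.
Total: 23 + 944 + 20 = 987 days.

987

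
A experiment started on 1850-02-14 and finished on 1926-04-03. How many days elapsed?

From February 14, 1850 to February 14, 1926: 76 years, of which 18 contain a Feb 29 — 58×365 + 18×366 = 27758 days.
(1900 is not a leap year (divisible by 100 but not 400).)
February 1926: 28 − 14 = 14 days remain (1926 is not a leap year, so February has 28 days).
Then March (31): 31 days.
April 1–3, 1926: 3 days.
Residual: 48 days.
Total: 27806 days.

27806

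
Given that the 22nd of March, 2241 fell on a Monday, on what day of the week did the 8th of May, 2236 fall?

Sunday

Count forward from the earlier date (May 8, 2236) to the later (March 22, 2241):
May 8, 2236 → May 8, 2237: 365 days.
May 8, 2237 → May 8, 2238: 365 days.
May 8, 2238 → May 8, 2239: 365 days.
May 8, 2239 → May 8, 2240: 366 days (2240 is a leap year).
May 2240: 31 − 8 = 23 days remain.
Then 9 full months totalling 273 days.
March 1–22, 2241: 22 days.
Residual: 318 days.
Total: 1779 days.
1779 mod 7 = 1, so 1 day before Monday is Sunday.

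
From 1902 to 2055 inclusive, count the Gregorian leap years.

38

Years divisible by 4: 1904, 1908, …, 2052 — 38 in all.
2000 is divisible by 400, so still leap.
No century exceptions apply. Count: 38.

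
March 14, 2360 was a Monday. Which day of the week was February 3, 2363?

March 14, 2360 → March 14, 2361: 365 days.
March 14, 2361 → March 14, 2362: 365 days.
March 2362: 31 − 14 = 17 days remain.
Then 10 full months totalling 306 days.
February 1–3, 2363: 3 days (2363 is not a leap year).
Residual: 326 days.
Total: 1056 days.
1056 mod 7 = 6, so 6 days after Monday is Sunday.

Sunday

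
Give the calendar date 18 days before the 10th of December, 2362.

the 22nd of November, 2362

Count 18 days before December 10, 2362:
November 2362: 30 − 22 = 8 days remain.
December 1–10, 2362: 10 days.
Total: 8 + 10 = 18 days.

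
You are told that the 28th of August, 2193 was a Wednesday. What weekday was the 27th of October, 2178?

Count forward from the earlier date (October 27, 2178) to the later (August 28, 2193):
Day-of-year of October 27, 2178: 300.
Day-of-year of August 28, 2193: 240.
2178 has 365 days, so 365 − 300 = 65 days remain in 2178.
Full years 2179–2192: 10 common + 4 leap = 10×365 + 4×366 = 5114 days.
Total: 65 + 5114 + 240 = 5419 days.
5419 mod 7 = 1, so 1 day before Wednesday is Tuesday.

Tuesday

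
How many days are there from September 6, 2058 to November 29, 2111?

19441

Day-of-year of September 6, 2058: 249.
Day-of-year of November 29, 2111: 333.
2058 has 365 days, so 365 − 249 = 116 days remain in 2058.
Full years 2059–2110: 40 common + 12 leap = 40×365 + 12×366 = 18992 days.
Total: 116 + 18992 + 333 = 19441 days.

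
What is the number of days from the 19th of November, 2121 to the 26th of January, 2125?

1164

Day-of-year of November 19, 2121: 323.
Day-of-year of January 26, 2125: 26.
2121 has 365 days, so 365 − 323 = 42 days remain in 2121.
Full years: 2122: 365; 2123: 365; 2124: 366. Sum = 1096.
Total: 42 + 1096 + 26 = 1164 days.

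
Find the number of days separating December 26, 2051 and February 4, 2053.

406

December 2051: 31 − 26 = 5 days remain.
Then 13 full months totalling 397 days.
February 1–4, 2053: 4 days (2053 is not a leap year).
Total: 5 + 397 + 4 = 406 days.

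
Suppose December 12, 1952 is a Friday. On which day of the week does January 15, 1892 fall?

Friday

Count forward from the earlier date (January 15, 1892) to the later (December 12, 1952):
From January 15, 1892 to January 15, 1952: 60 years, of which 14 contain a Feb 29 — 46×365 + 14×366 = 21914 days.
(1900 is not a leap year (divisible by 100 but not 400).)
January 1952: 31 − 15 = 16 days remain.
Then 10 full months totalling 304 days.
December 1–12, 1952: 12 days.
Residual: 332 days.
Total: 22246 days.
22246 is a multiple of 7, so January 15, 1892 falls on the same weekday: Friday.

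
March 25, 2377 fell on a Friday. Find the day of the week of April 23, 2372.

Sunday

Count forward from the earlier date (April 23, 2372) to the later (March 25, 2377):
April 23, 2372 → April 23, 2373: 365 days.
April 23, 2373 → April 23, 2374: 365 days.
April 23, 2374 → April 23, 2375: 365 days.
April 23, 2375 → April 23, 2376: 366 days (2376 is a leap year).
April 2376: 30 − 23 = 7 days remain.
Then 10 full months totalling 304 days.
March 1–25, 2377: 25 days.
Residual: 336 days.
Total: 1797 days.
1797 mod 7 = 5, so 5 days before Friday is Sunday.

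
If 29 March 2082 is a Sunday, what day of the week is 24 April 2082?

March 2082: 31 − 29 = 2 days remain.
April 1–24, 2082: 24 days.
Total: 2 + 24 = 26 days.
26 mod 7 = 5, so 5 days after Sunday is Friday.

Friday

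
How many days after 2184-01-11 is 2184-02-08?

January 2184: 31 − 11 = 20 days remain.
February 1–8, 2184: 8 days (2184 is a leap year).
Total: 20 + 8 = 28 days.

28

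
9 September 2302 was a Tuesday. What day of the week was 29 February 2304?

Monday

Day-of-year of September 9, 2302: 252.
Day-of-year of February 29, 2304: 60.
2302 has 365 days, so 365 − 252 = 113 days remain in 2302.
Full years: 2303: 365. Sum = 365.
Total: 113 + 365 + 60 = 538 days.
538 mod 7 = 6, so 6 days after Tuesday is Monday.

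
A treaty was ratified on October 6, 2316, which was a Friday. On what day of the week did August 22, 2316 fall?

Tuesday

Count forward from the earlier date (August 22, 2316) to the later (October 6, 2316):
August 2316: 31 − 22 = 9 days remain.
Then September (30): 30 days.
October 1–6, 2316: 6 days.
Total: 9 + 30 + 6 = 45 days.
45 mod 7 = 3, so 3 days before Friday is Tuesday.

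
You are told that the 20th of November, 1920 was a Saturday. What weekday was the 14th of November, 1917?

Wednesday

Count forward from the earlier date (November 14, 1917) to the later (November 20, 1920):
Day-of-year of November 14, 1917: 318.
Day-of-year of November 20, 1920: 325.
1917 has 365 days, so 365 − 318 = 47 days remain in 1917.
Full years: 1918: 365; 1919: 365. Sum = 730.
Total: 47 + 730 + 325 = 1102 days.
1102 mod 7 = 3, so 3 days before Saturday is Wednesday.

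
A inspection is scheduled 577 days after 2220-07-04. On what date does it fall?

2222-02-01

Count 577 days after July 4, 2220:
July 2220: 31 − 4 = 27 days remain.
Then 18 full months totalling 549 days.
February 1, 2222: 1 day (2222 is not a leap year).
Total: 27 + 549 + 1 = 577 days.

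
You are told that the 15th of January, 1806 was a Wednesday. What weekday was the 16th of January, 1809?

Day-of-year of January 15, 1806: 15.
Day-of-year of January 16, 1809: 16.
1806 has 365 days, so 365 − 15 = 350 days remain in 1806.
Full years: 1807: 365; 1808: 366. Sum = 731.
Total: 350 + 731 + 16 = 1097 days.
1097 mod 7 = 5, so 5 days after Wednesday is Monday.

Monday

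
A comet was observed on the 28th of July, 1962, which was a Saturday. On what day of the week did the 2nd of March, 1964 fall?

July 28, 1962 → July 28, 1963: 365 days.
July 1963: 31 − 28 = 3 days remain.
Then August (31), September (30), October (31), November (30), December (31), January (31), February 1964 (29): 31 + 30 + 31 + 30 + 31 + 31 + 29 = 213 days.
March 1–2, 1964: 2 days.
Residual: 218 days.
Total: 583 days.
583 mod 7 = 2, so 2 days after Saturday is Monday.

Monday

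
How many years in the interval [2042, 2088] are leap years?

12

Years divisible by 4 in [2042, 2088]: 2044, 2048, 2052, 2056, 2060, 2064, 2068, 2072, 2076, 2080, 2084, 2088.
No century exceptions apply. Count: 12.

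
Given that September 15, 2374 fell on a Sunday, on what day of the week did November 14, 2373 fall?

Count forward from the earlier date (November 14, 2373) to the later (September 15, 2374):
November 2373: 30 − 14 = 16 days remain.
Then 9 full months totalling 274 days.
September 1–15, 2374: 15 days.
Total: 16 + 274 + 15 = 305 days.
305 mod 7 = 4, so 4 days before Sunday is Wednesday.

Wednesday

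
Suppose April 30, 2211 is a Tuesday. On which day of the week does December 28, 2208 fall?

Wednesday

Count forward from the earlier date (December 28, 2208) to the later (April 30, 2211):
Day-of-year of December 28, 2208: 363.
Day-of-year of April 30, 2211: 120.
2208 has 366 days, so 366 − 363 = 3 days remain in 2208.
Full years: 2209: 365; 2210: 365. Sum = 730.
Total: 3 + 730 + 120 = 853 days.
853 mod 7 = 6, so 6 days before Tuesday is Wednesday.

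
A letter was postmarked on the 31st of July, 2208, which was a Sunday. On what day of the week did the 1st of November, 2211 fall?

Friday

July 31, 2208 → July 31, 2209: 365 days.
July 31, 2209 → July 31, 2210: 365 days.
July 31, 2210 → July 31, 2211: 365 days.
July 2211: 31 − 31 = 0 days remain.
Then August (31), September (30), October (31): 31 + 30 + 31 = 92 days.
November 1, 2211: 1 day.
Residual: 93 days.
Total: 1188 days.
1188 mod 7 = 5, so 5 days after Sunday is Friday.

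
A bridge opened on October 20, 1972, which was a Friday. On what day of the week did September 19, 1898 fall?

Monday

Count forward from the earlier date (September 19, 1898) to the later (October 20, 1972):
Day-of-year of September 19, 1898: 262.
Day-of-year of October 20, 1972: 294.
1898 has 365 days, so 365 − 262 = 103 days remain in 1898.
Full years 1899–1971: 56 common + 17 leap = 56×365 + 17×366 = 26662 days.
Total: 103 + 26662 + 294 = 27059 days.
27059 mod 7 = 4, so 4 days before Friday is Monday.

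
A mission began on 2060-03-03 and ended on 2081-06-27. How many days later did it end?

From March 3, 2060 to March 3, 2081: 21 years, of which 5 contain a Feb 29 — 16×365 + 5×366 = 7670 days.
March 2081: 31 − 3 = 28 days remain.
Then April (30), May (31): 30 + 31 = 61 days.
June 1–27, 2081: 27 days.
Residual: 116 days.
Total: 7786 days.

7786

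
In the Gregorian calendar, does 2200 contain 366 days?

2200 is not a leap year (divisible by 100 but not 400).

No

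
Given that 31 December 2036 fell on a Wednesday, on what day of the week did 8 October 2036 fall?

Count forward from the earlier date (October 8, 2036) to the later (December 31, 2036):
October 2036: 31 − 8 = 23 days remain.
Then November (30): 30 days.
December 1–31, 2036: 31 days.
Total: 23 + 30 + 31 = 84 days.
84 is a multiple of 7, so 8 October 2036 falls on the same weekday: Wednesday.

Wednesday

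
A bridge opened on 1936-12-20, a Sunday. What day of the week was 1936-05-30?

Count forward from the earlier date (May 30, 1936) to the later (December 20, 1936):
May 1936: 31 − 30 = 1 day remains.
Then June (30), July (31), August (31), September (30), October (31), November (30): 30 + 31 + 31 + 30 + 31 + 30 = 183 days.
December 1–20, 1936: 20 days.
Total: 1 + 183 + 20 = 204 days.
204 mod 7 = 1, so 1 day before Sunday is Saturday.

Saturday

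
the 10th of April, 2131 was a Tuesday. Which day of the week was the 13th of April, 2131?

Within April 2131: 13 − 10 = 3 days.
3 mod 7 = 3, so 3 days after Tuesday is Friday.

Friday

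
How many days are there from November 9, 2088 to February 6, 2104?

5566

Day-of-year of November 9, 2088: 314.
Day-of-year of February 6, 2104: 37.
2088 has 366 days, so 366 − 314 = 52 days remain in 2088.
Full years 2089–2103: 13 common + 2 leap = 13×365 + 2×366 = 5477 days.
Total: 52 + 5477 + 37 = 5566 days.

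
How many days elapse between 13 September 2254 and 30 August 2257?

1082

September 13, 2254 → September 13, 2255: 365 days.
September 13, 2255 → September 13, 2256: 366 days (2256 is a leap year).
September 2256: 30 − 13 = 17 days remain.
Then 10 full months totalling 304 days.
August 1–30, 2257: 30 days.
Residual: 351 days.
Total: 1082 days.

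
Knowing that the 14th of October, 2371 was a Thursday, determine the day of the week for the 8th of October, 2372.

Sunday

Day-of-year of October 14, 2371: 287.
Day-of-year of October 8, 2372: 282.
2371 has 365 days, so 365 − 287 = 78 days remain in 2371.
Total: 78 + 282 = 360 days.
360 mod 7 = 3, so 3 days after Thursday is Sunday.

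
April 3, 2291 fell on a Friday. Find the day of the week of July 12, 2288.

Thursday

Count forward from the earlier date (July 12, 2288) to the later (April 3, 2291):
Day-of-year of July 12, 2288: 194.
Day-of-year of April 3, 2291: 93.
2288 has 366 days, so 366 − 194 = 172 days remain in 2288.
Full years: 2289: 365; 2290: 365. Sum = 730.
Total: 172 + 730 + 93 = 995 days.
995 mod 7 = 1, so 1 day before Friday is Thursday.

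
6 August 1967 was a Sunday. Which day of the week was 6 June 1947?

Count forward from the earlier date (June 6, 1947) to the later (August 6, 1967):
From June 6, 1947 to June 6, 1967: 20 years, of which 5 contain a Feb 29 — 15×365 + 5×366 = 7305 days.
June 1967: 30 − 6 = 24 days remain.
Then July (31): 31 days.
August 1–6, 1967: 6 days.
Residual: 61 days.
Total: 7366 days.
7366 mod 7 = 2, so 2 days before Sunday is Friday.

Friday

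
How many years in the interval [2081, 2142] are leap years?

Years divisible by 4: 2084, 2088, …, 2140 — 15 in all.
Of these, 2100 is divisible by 100 but not 400, so not leap.
Leap years: 15 − 1 = 14.

14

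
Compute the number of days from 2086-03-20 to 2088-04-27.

769

March 2086: 31 − 20 = 11 days remain.
Then 24 full months totalling 731 days.
April 1–27, 2088: 27 days.
Total: 11 + 731 + 27 = 769 days.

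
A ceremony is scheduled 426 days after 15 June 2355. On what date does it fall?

14 August 2356

Count 426 days after June 15, 2355:
June 2355: 30 − 15 = 15 days remain.
Then 13 full months totalling 397 days.
August 1–14, 2356: 14 days.
Total: 15 + 397 + 14 = 426 days.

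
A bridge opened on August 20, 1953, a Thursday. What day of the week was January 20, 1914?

Count forward from the earlier date (January 20, 1914) to the later (August 20, 1953):
From January 20, 1914 to January 20, 1953: 39 years, of which 10 contain a Feb 29 — 29×365 + 10×366 = 14245 days.
January 1953: 31 − 20 = 11 days remain.
Then February 1953 (28), March (31), April (30), May (31), June (30), July (31): 28 + 31 + 30 + 31 + 30 + 31 = 181 days.
August 1–20, 1953: 20 days.
Residual: 212 days.
Total: 14457 days.
14457 mod 7 = 2, so 2 days before Thursday is Tuesday.

Tuesday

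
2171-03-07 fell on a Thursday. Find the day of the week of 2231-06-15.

Wednesday

From March 7, 2171 to March 7, 2231: 60 years, of which 14 contain a Feb 29 — 46×365 + 14×366 = 21914 days.
(2200 is not a leap year (divisible by 100 but not 400).)
March 2231: 31 − 7 = 24 days remain.
Then April (30), May (31): 30 + 31 = 61 days.
June 1–15, 2231: 15 days.
Residual: 100 days.
Total: 22014 days.
22014 mod 7 = 6, so 6 days after Thursday is Wednesday.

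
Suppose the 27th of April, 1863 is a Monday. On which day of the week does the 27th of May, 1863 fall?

April 1863: 30 − 27 = 3 days remain.
May 1–27, 1863: 27 days.
Total: 3 + 27 = 30 days.
30 mod 7 = 2, so 2 days after Monday is Wednesday.

Wednesday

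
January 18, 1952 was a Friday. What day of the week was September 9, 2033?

Friday

From January 18, 1952 to January 18, 2033: 81 years, of which 21 contain a Feb 29 — 60×365 + 21×366 = 29586 days.
(2000 is a leap year (divisible by 400).)
January 2033: 31 − 18 = 13 days remain.
Then February 2033 (28), March (31), April (30), May (31), June (30), July (31), August (31): 28 + 31 + 30 + 31 + 30 + 31 + 31 = 212 days.
September 1–9, 2033: 9 days.
Residual: 234 days.
Total: 29820 days.
29820 is a multiple of 7, so September 9, 2033 falls on the same weekday: Friday.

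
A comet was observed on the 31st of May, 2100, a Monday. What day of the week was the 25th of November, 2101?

May 31, 2100 → May 31, 2101: 365 days.
May 2101: 31 − 31 = 0 days remain.
Then June (30), July (31), August (31), September (30), October (31): 30 + 31 + 31 + 30 + 31 = 153 days.
November 1–25, 2101: 25 days.
Residual: 178 days.
Total: 543 days.
543 mod 7 = 4, so 4 days after Monday is Friday.

Friday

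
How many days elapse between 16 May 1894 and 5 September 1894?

112

May 1894: 31 − 16 = 15 days remain.
Then June (30), July (31), August (31): 30 + 31 + 31 = 92 days.
September 1–5, 1894: 5 days.
Total: 15 + 92 + 5 = 112 days.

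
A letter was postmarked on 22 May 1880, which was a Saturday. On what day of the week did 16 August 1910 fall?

Tuesday

From May 22, 1880 to May 22, 1910: 30 years, of which 6 contain a Feb 29 — 24×365 + 6×366 = 10956 days.
(1900 is not a leap year (divisible by 100 but not 400).)
May 1910: 31 − 22 = 9 days remain.
Then June (30), July (31): 30 + 31 = 61 days.
August 1–16, 1910: 16 days.
Residual: 86 days.
Total: 11042 days.
11042 mod 7 = 3, so 3 days after Saturday is Tuesday.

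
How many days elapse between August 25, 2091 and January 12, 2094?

871

August 25, 2091 → August 25, 2092: 366 days (2092 is a leap year).
August 25, 2092 → August 25, 2093: 365 days.
August 2093: 31 − 25 = 6 days remain.
Then September (30), October (31), November (30), December (31): 30 + 31 + 30 + 31 = 122 days.
January 1–12, 2094: 12 days.
Residual: 140 days.
Total: 871 days.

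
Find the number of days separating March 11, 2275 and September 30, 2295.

Day-of-year of March 11, 2275: 70.
Day-of-year of September 30, 2295: 273.
2275 has 365 days, so 365 − 70 = 295 days remain in 2275.
Full years 2276–2294: 14 common + 5 leap = 14×365 + 5×366 = 6940 days.
Total: 295 + 6940 + 273 = 7508 days.

7508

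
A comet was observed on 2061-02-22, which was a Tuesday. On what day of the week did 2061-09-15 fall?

Thursday

February 2061: 28 − 22 = 6 days remain (2061 is not a leap year, so February has 28 days).
Then March (31), April (30), May (31), June (30), July (31), August (31): 31 + 30 + 31 + 30 + 31 + 31 = 184 days.
September 1–15, 2061: 15 days.
Total: 6 + 184 + 15 = 205 days.
205 mod 7 = 2, so 2 days after Tuesday is Thursday.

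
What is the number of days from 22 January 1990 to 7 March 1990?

44

January 1990: 31 − 22 = 9 days remain.
Then February 1990 (28): 28 days.
March 1–7, 1990: 7 days.
Total: 9 + 28 + 7 = 44 days.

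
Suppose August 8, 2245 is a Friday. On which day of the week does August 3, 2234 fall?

Count forward from the earlier date (August 3, 2234) to the later (August 8, 2245):
From August 3, 2234 to August 3, 2245: 11 years, of which 3 contain a Feb 29 — 8×365 + 3×366 = 4018 days.
Within August 2245: 8 − 3 = 5 days.
Total: 4023 days.
4023 mod 7 = 5, so 5 days before Friday is Sunday.

Sunday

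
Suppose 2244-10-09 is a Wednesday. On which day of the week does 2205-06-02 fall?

Sunday

Count forward from the earlier date (June 2, 2205) to the later (October 9, 2244):
Day-of-year of June 2, 2205: 153.
Day-of-year of October 9, 2244: 283.
2205 has 365 days, so 365 − 153 = 212 days remain in 2205.
Full years 2206–2243: 29 common + 9 leap = 29×365 + 9×366 = 13879 days.
Total: 212 + 13879 + 283 = 14374 days.
14374 mod 7 = 3, so 3 days before Wednesday is Sunday.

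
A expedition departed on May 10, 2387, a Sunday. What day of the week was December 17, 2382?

Count forward from the earlier date (December 17, 2382) to the later (May 10, 2387):
December 17, 2382 → December 17, 2383: 365 days.
December 17, 2383 → December 17, 2384: 366 days (2384 is a leap year).
December 17, 2384 → December 17, 2385: 365 days.
December 17, 2385 → December 17, 2386: 365 days.
December 2386: 31 − 17 = 14 days remain.
Then January (31), February 2387 (28), March (31), April (30): 31 + 28 + 31 + 30 = 120 days.
May 1–10, 2387: 10 days.
Residual: 144 days.
Total: 1605 days.
1605 mod 7 = 2, so 2 days before Sunday is Friday.

Friday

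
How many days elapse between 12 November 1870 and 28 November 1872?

November 1870: 30 − 12 = 18 days remain.
Then 23 full months totalling 701 days.
November 1–28, 1872: 28 days.
Total: 18 + 701 + 28 = 747 days.

747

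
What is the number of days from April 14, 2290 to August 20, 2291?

493

April 2290: 30 − 14 = 16 days remain.
Then 15 full months totalling 457 days.
August 1–20, 2291: 20 days.
Total: 16 + 457 + 20 = 493 days.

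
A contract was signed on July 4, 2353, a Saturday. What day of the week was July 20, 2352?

Count forward from the earlier date (July 20, 2352) to the later (July 4, 2353):
July 2352: 31 − 20 = 11 days remain.
Then 11 full months totalling 334 days.
July 1–4, 2353: 4 days.
Residual: 349 days.
Total: 349 days.
349 mod 7 = 6, so 6 days before Saturday is Sunday.

Sunday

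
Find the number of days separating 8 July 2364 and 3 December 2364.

July 2364: 31 − 8 = 23 days remain.
Then August (31), September (30), October (31), November (30): 31 + 30 + 31 + 30 = 122 days.
December 1–3, 2364: 3 days.
Total: 23 + 122 + 3 = 148 days.

148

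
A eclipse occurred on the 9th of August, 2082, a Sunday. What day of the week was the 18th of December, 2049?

Count forward from the earlier date (December 18, 2049) to the later (August 9, 2082):
Day-of-year of December 18, 2049: 352.
Day-of-year of August 9, 2082: 221.
2049 has 365 days, so 365 − 352 = 13 days remain in 2049.
Full years 2050–2081: 24 common + 8 leap = 24×365 + 8×366 = 11688 days.
Total: 13 + 11688 + 221 = 11922 days.
11922 mod 7 = 1, so 1 day before Sunday is Saturday.

Saturday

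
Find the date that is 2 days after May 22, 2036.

May 24, 2036

Count 2 days after May 22, 2036:
Within May 2036: 24 − 22 = 2 days.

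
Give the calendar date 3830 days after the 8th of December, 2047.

the 3rd of June, 2058

Count 3830 days after December 8, 2047:
From December 8, 2047 to December 8, 2057: 10 years, of which 3 contain a Feb 29 — 7×365 + 3×366 = 3653 days.
December 2057: 31 − 8 = 23 days remain.
Then January (31), February 2058 (28), March (31), April (30), May (31): 31 + 28 + 31 + 30 + 31 = 151 days.
June 1–3, 2058: 3 days.
Residual: 177 days.
Total: 3830 days.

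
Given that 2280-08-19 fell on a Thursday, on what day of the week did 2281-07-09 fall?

Saturday

Day-of-year of August 19, 2280: 232.
Day-of-year of July 9, 2281: 190.
2280 has 366 days, so 366 − 232 = 134 days remain in 2280.
Total: 134 + 190 = 324 days.
324 mod 7 = 2, so 2 days after Thursday is Saturday.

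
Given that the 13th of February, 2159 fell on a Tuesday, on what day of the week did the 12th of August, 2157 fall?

Friday

Count forward from the earlier date (August 12, 2157) to the later (February 13, 2159):
Day-of-year of August 12, 2157: 224.
Day-of-year of February 13, 2159: 44.
2157 has 365 days, so 365 − 224 = 141 days remain in 2157.
Full years: 2158: 365. Sum = 365.
Total: 141 + 365 + 44 = 550 days.
550 mod 7 = 4, so 4 days before Tuesday is Friday.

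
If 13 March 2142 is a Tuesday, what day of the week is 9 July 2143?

Tuesday

March 2142: 31 − 13 = 18 days remain.
Then 15 full months totalling 456 days.
July 1–9, 2143: 9 days.
Total: 18 + 456 + 9 = 483 days.
483 is a multiple of 7, so 9 July 2143 falls on the same weekday: Tuesday.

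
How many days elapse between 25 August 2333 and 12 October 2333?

48

August 2333: 31 − 25 = 6 days remain.
Then September (30): 30 days.
October 1–12, 2333: 12 days.
Total: 6 + 30 + 12 = 48 days.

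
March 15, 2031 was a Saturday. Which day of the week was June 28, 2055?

Day-of-year of March 15, 2031: 74.
Day-of-year of June 28, 2055: 179.
2031 has 365 days, so 365 − 74 = 291 days remain in 2031.
Full years 2032–2054: 17 common + 6 leap = 17×365 + 6×366 = 8401 days.
Total: 291 + 8401 + 179 = 8871 days.
8871 mod 7 = 2, so 2 days after Saturday is Monday.

Monday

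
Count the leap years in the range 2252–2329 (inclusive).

19

Years divisible by 4: 2252, 2256, …, 2328 — 20 in all.
Of these, 2300 is divisible by 100 but not 400, so not leap.
Leap years: 20 − 1 = 19.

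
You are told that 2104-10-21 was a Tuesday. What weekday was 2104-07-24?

Thursday

Count forward from the earlier date (July 24, 2104) to the later (October 21, 2104):
July 2104: 31 − 24 = 7 days remain.
Then August (31), September (30): 31 + 30 = 61 days.
October 1–21, 2104: 21 days.
Total: 7 + 61 + 21 = 89 days.
89 mod 7 = 5, so 5 days before Tuesday is Thursday.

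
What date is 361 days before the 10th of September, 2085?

the 14th of September, 2084

Count 361 days before September 10, 2085:
September 2084: 30 − 14 = 16 days remain.
Then 11 full months totalling 335 days.
September 1–10, 2085: 10 days.
Residual: 361 days.
Total: 361 days.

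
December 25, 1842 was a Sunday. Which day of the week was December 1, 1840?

Tuesday

Count forward from the earlier date (December 1, 1840) to the later (December 25, 1842):
Day-of-year of December 1, 1840: 336.
Day-of-year of December 25, 1842: 359.
1840 has 366 days, so 366 − 336 = 30 days remain in 1840.
Full years: 1841: 365. Sum = 365.
Total: 30 + 365 + 359 = 754 days.
754 mod 7 = 5, so 5 days before Sunday is Tuesday.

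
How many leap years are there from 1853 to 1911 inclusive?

Years divisible by 4: 1856, 1860, …, 1908 — 14 in all.
Of these, 1900 is divisible by 100 but not 400, so not leap.
Leap years: 14 − 1 = 13.

13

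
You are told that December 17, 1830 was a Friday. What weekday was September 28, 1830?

Tuesday

Count forward from the earlier date (September 28, 1830) to the later (December 17, 1830):
September 1830: 30 − 28 = 2 days remain.
Then October (31), November (30): 31 + 30 = 61 days.
December 1–17, 1830: 17 days.
Total: 2 + 61 + 17 = 80 days.
80 mod 7 = 3, so 3 days before Friday is Tuesday.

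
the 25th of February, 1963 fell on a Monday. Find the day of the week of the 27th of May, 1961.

Count forward from the earlier date (May 27, 1961) to the later (February 25, 1963):
May 27, 1961 → May 27, 1962: 365 days.
May 1962: 31 − 27 = 4 days remain.
Then June (30), July (31), August (31), September (30), October (31), November (30), December (31), January (31): 30 + 31 + 31 + 30 + 31 + 30 + 31 + 31 = 245 days.
February 1–25, 1963: 25 days (1963 is not a leap year).
Residual: 274 days.
Total: 639 days.
639 mod 7 = 2, so 2 days before Monday is Saturday.

Saturday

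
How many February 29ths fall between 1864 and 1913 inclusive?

12

Years divisible by 4: 1864, 1868, …, 1912 — 13 in all.
Of these, 1900 is divisible by 100 but not 400, so not leap.
Leap years: 13 − 1 = 12.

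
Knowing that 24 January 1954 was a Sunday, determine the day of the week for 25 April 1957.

Day-of-year of January 24, 1954: 24.
Day-of-year of April 25, 1957: 115.
1954 has 365 days, so 365 − 24 = 341 days remain in 1954.
Full years: 1955: 365; 1956: 366. Sum = 731.
Total: 341 + 731 + 115 = 1187 days.
1187 mod 7 = 4, so 4 days after Sunday is Thursday.

Thursday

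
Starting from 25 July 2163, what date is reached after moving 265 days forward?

15 April 2164

Count 265 days after July 25, 2163:
July 2163: 31 − 25 = 6 days remain.
Then August (31), September (30), October (31), November (30), December (31), January (31), February 2164 (29), March (31): 31 + 30 + 31 + 30 + 31 + 31 + 29 + 31 = 244 days.
April 1–15, 2164: 15 days.
Residual: 265 days.
Total: 265 days.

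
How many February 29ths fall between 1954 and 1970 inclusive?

4

Years divisible by 4 in [1954, 1970]: 1956, 1960, 1964, 1968.
No century exceptions apply. Count: 4.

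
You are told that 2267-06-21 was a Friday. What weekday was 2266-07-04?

Wednesday

Count forward from the earlier date (July 4, 2266) to the later (June 21, 2267):
July 2266: 31 − 4 = 27 days remain.
Then 10 full months totalling 304 days.
June 1–21, 2267: 21 days.
Residual: 352 days.
Total: 352 days.
352 mod 7 = 2, so 2 days before Friday is Wednesday.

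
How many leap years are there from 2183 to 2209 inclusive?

6

Years divisible by 4 in [2183, 2209]: 2184, 2188, 2192, 2196, 2200, 2204, 2208.
Of these, 2200 is divisible by 100 but not 400, so not leap.
Leap years: 7 − 1 = 6.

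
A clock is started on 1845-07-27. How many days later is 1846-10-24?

July 1845: 31 − 27 = 4 days remain.
Then 14 full months totalling 426 days.
October 1–24, 1846: 24 days.
Total: 4 + 426 + 24 = 454 days.

454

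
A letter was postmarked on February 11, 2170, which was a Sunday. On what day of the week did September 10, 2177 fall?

From February 11, 2170 to February 11, 2177: 7 years, of which 2 contain a Feb 29 — 5×365 + 2×366 = 2557 days.
February 2177: 28 − 11 = 17 days remain (2177 is not a leap year, so February has 28 days).
Then March (31), April (30), May (31), June (30), July (31), August (31): 31 + 30 + 31 + 30 + 31 + 31 = 184 days.
September 1–10, 2177: 10 days.
Residual: 211 days.
Total: 2768 days.
2768 mod 7 = 3, so 3 days after Sunday is Wednesday.

Wednesday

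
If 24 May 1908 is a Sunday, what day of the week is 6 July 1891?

Count forward from the earlier date (July 6, 1891) to the later (May 24, 1908):
From July 6, 1891 to July 6, 1907: 16 years, of which 3 contain a Feb 29 — 13×365 + 3×366 = 5843 days.
(1900 is not a leap year (divisible by 100 but not 400).)
July 1907: 31 − 6 = 25 days remain.
Then 9 full months totalling 274 days.
May 1–24, 1908: 24 days.
Residual: 323 days.
Total: 6166 days.
6166 mod 7 = 6, so 6 days before Sunday is Monday.

Monday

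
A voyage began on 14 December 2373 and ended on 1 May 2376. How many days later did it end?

Day-of-year of December 14, 2373: 348.
Day-of-year of May 1, 2376: 122.
2373 has 365 days, so 365 − 348 = 17 days remain in 2373.
Full years: 2374: 365; 2375: 365. Sum = 730.
Total: 17 + 730 + 122 = 869 days.

869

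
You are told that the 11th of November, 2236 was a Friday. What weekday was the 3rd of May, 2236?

Count forward from the earlier date (May 3, 2236) to the later (November 11, 2236):
May 2236: 31 − 3 = 28 days remain.
Then June (30), July (31), August (31), September (30), October (31): 30 + 31 + 31 + 30 + 31 = 153 days.
November 1–11, 2236: 11 days.
Total: 28 + 153 + 11 = 192 days.
192 mod 7 = 3, so 3 days before Friday is Tuesday.

Tuesday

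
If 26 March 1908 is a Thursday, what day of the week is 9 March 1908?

Monday

Count forward from the earlier date (March 9, 1908) to the later (March 26, 1908):
Within March 1908: 26 − 9 = 17 days.
17 mod 7 = 3, so 3 days before Thursday is Monday.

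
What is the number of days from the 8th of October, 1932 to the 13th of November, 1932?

36

October 1932: 31 − 8 = 23 days remain.
November 1–13, 1932: 13 days.
Total: 23 + 13 = 36 days.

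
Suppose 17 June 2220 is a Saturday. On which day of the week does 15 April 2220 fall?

Count forward from the earlier date (April 15, 2220) to the later (June 17, 2220):
April 2220: 30 − 15 = 15 days remain.
Then May (31): 31 days.
June 1–17, 2220: 17 days.
Total: 15 + 31 + 17 = 63 days.
63 is a multiple of 7, so 15 April 2220 falls on the same weekday: Saturday.

Saturday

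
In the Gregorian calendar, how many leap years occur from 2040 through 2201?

Years divisible by 4: 2040, 2044, …, 2200 — 41 in all.
Of these, 2100, 2200 are divisible by 100 but not 400, so not leap.
Leap years: 41 − 2 = 39.

39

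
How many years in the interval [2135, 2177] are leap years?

11

Years divisible by 4 in [2135, 2177]: 2136, 2140, 2144, 2148, 2152, 2156, 2160, 2164, 2168, 2172, 2176.
No century exceptions apply. Count: 11.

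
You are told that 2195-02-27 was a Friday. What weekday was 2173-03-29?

Count forward from the earlier date (March 29, 2173) to the later (February 27, 2195):
From March 29, 2173 to March 29, 2194: 21 years, of which 5 contain a Feb 29 — 16×365 + 5×366 = 7670 days.
March 2194: 31 − 29 = 2 days remain.
Then 10 full months totalling 306 days.
February 1–27, 2195: 27 days (2195 is not a leap year).
Residual: 335 days.
Total: 8005 days.
8005 mod 7 = 4, so 4 days before Friday is Monday.

Monday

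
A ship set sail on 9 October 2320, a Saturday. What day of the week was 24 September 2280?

Count forward from the earlier date (September 24, 2280) to the later (October 9, 2320):
Day-of-year of September 24, 2280: 268.
Day-of-year of October 9, 2320: 283.
2280 has 366 days, so 366 − 268 = 98 days remain in 2280.
Full years 2281–2319: 31 common + 8 leap = 31×365 + 8×366 = 14243 days.
Total: 98 + 14243 + 283 = 14624 days.
14624 mod 7 = 1, so 1 day before Saturday is Friday.

Friday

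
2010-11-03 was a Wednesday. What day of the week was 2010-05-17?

Monday

Count forward from the earlier date (May 17, 2010) to the later (November 3, 2010):
May 2010: 31 − 17 = 14 days remain.
Then June (30), July (31), August (31), September (30), October (31): 30 + 31 + 31 + 30 + 31 = 153 days.
November 1–3, 2010: 3 days.
Total: 14 + 153 + 3 = 170 days.
170 mod 7 = 2, so 2 days before Wednesday is Monday.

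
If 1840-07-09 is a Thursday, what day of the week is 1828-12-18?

Count forward from the earlier date (December 18, 1828) to the later (July 9, 1840):
From December 18, 1828 to December 18, 1839: 11 years, of which 2 contain a Feb 29 — 9×365 + 2×366 = 4017 days.
December 1839: 31 − 18 = 13 days remain.
Then January (31), February 1840 (29), March (31), April (30), May (31), June (30): 31 + 29 + 31 + 30 + 31 + 30 = 182 days.
July 1–9, 1840: 9 days.
Residual: 204 days.
Total: 4221 days.
4221 is a multiple of 7, so 1828-12-18 falls on the same weekday: Thursday.

Thursday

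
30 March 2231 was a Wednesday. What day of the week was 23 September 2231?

March 2231: 31 − 30 = 1 day remains.
Then April (30), May (31), June (30), July (31), August (31): 30 + 31 + 30 + 31 + 31 = 153 days.
September 1–23, 2231: 23 days.
Total: 1 + 153 + 23 = 177 days.
177 mod 7 = 2, so 2 days after Wednesday is Friday.

Friday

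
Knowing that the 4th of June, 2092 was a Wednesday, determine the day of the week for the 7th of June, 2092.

Within June 2092: 7 − 4 = 3 days.
3 mod 7 = 3, so 3 days after Wednesday is Saturday.

Saturday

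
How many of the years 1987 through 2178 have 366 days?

47

Years divisible by 4: 1988, 1992, …, 2176 — 48 in all.
Of these, 2100 is divisible by 100 but not 400, so not leap.
2000 is divisible by 400, so still leap.
Leap years: 48 − 1 = 47.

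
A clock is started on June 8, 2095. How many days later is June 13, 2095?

5

Within June 2095: 13 − 8 = 5 days.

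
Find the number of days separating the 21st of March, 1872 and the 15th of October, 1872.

March 1872: 31 − 21 = 10 days remain.
Then April (30), May (31), June (30), July (31), August (31), September (30): 30 + 31 + 30 + 31 + 31 + 30 = 183 days.
October 1–15, 1872: 15 days.
Total: 10 + 183 + 15 = 208 days.

208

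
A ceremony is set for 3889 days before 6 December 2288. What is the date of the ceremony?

14 April 2278

Count 3889 days before December 6, 2288:
From April 14, 2278 to April 14, 2288: 10 years, of which 3 contain a Feb 29 — 7×365 + 3×366 = 3653 days.
April 2288: 30 − 14 = 16 days remain.
Then May (31), June (30), July (31), August (31), September (30), October (31), November (30): 31 + 30 + 31 + 31 + 30 + 31 + 30 = 214 days.
December 1–6, 2288: 6 days.
Residual: 236 days.
Total: 3889 days.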